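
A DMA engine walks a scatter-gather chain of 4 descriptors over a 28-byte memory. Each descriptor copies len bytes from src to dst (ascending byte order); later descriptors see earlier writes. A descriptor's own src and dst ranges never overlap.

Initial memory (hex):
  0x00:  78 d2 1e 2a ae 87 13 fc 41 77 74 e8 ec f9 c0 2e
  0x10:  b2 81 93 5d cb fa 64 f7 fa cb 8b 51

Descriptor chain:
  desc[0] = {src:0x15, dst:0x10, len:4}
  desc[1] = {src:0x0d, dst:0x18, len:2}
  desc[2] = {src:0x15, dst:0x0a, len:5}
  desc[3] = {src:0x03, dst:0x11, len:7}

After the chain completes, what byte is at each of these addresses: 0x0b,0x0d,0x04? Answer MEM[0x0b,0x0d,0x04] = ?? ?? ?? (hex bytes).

MEM[0x0b,0x0d,0x04] = 64 f9 ae

#0 dst[0x10+4] := {0xfa,0x64,0xf7,0xfa}
#1 dst[0x18+2] := {0xf9,0xc0}
#2 dst[0x0a+5] := {0xfa,0x64,0xf7,0xf9,0xc0}
#3 dst[0x11+7] := {0x2a,0xae,0x87,0x13,0xfc,0x41,0x77}
query mem[0x0b]=0x64, mem[0x0d]=0xf9, mem[0x04]=0xae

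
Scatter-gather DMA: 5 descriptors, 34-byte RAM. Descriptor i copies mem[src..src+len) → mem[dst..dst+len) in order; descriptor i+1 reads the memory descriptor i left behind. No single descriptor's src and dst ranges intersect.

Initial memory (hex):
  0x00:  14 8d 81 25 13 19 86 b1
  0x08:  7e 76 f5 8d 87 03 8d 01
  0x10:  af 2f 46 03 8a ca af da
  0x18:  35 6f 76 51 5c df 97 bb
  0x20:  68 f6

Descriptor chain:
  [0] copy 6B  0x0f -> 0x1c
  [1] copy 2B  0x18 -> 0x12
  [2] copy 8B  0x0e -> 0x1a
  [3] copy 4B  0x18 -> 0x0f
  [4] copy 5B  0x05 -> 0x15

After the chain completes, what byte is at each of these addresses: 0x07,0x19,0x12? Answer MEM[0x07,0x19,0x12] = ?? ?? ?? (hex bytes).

D0: mem[0x1c..0x21] <- [01 af 2f 46 03 8a]
D1: mem[0x12..0x13] <- [35 6f]
D2: mem[0x1a..0x21] <- [8d 01 af 2f 35 6f 8a ca]
D3: mem[0x0f..0x12] <- [35 6f 8d 01]
D4: mem[0x15..0x19] <- [19 86 b1 7e 76]
query mem[0x07]=0xb1, mem[0x19]=0x76, mem[0x12]=0x01

MEM[0x07,0x19,0x12] = b1 76 01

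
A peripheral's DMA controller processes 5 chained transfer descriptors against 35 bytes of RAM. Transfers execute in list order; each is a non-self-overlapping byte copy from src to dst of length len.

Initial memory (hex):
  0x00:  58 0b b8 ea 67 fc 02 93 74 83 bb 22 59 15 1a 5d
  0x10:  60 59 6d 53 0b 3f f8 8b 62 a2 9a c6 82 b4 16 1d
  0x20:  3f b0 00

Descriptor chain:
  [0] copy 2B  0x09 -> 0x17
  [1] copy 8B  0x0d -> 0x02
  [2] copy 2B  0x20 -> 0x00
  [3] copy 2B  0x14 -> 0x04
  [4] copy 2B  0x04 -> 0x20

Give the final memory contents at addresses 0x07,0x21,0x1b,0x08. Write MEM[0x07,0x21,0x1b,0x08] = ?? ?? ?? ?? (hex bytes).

MEM[0x07,0x21,0x1b,0x08] = 6d 3f c6 53

#0 dst[0x17+2] := {0x83,0xbb}
#1 dst[0x02+8] := {0x15,0x1a,0x5d,0x60,0x59,0x6d,0x53,0x0b}
#2 dst[0x00+2] := {0x3f,0xb0}
#3 dst[0x04+2] := {0x0b,0x3f}
#4 dst[0x20+2] := {0x0b,0x3f}
query mem[0x07]=0x6d, mem[0x21]=0x3f, mem[0x1b]=0xc6, mem[0x08]=0x53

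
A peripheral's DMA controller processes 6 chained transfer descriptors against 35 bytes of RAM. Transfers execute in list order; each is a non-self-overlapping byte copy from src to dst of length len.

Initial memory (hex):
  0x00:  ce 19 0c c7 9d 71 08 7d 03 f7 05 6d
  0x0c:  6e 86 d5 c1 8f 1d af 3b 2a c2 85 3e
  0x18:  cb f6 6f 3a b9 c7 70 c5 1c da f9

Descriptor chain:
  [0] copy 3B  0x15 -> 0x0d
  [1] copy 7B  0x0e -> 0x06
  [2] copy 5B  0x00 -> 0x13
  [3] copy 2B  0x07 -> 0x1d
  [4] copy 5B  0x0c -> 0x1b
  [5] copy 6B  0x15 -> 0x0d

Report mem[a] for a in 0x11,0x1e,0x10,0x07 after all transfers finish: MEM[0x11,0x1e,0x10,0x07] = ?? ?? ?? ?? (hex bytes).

MEM[0x11,0x1e,0x10,0x07] = f6 3e cb 3e

[0] 0x15->0x0d len=3 : c2 85 3e
[1] 0x0e->0x06 len=7 : 85 3e 8f 1d af 3b 2a
[2] 0x00->0x13 len=5 : ce 19 0c c7 9d
[3] 0x07->0x1d len=2 : 3e 8f
[4] 0x0c->0x1b len=5 : 2a c2 85 3e 8f
[5] 0x15->0x0d len=6 : 0c c7 9d cb f6 6f
query mem[0x11]=0xf6, mem[0x1e]=0x3e, mem[0x10]=0xcb, mem[0x07]=0x3e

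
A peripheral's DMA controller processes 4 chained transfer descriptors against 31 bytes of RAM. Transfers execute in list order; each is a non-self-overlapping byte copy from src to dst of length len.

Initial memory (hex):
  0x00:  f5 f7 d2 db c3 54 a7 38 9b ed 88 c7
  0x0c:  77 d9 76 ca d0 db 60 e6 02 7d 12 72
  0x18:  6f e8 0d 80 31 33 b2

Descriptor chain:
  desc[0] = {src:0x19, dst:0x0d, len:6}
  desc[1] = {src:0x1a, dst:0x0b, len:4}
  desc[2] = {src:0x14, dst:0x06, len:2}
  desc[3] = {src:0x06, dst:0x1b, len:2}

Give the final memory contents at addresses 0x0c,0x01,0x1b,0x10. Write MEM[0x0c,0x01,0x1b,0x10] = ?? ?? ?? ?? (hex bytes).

MEM[0x0c,0x01,0x1b,0x10] = 80 f7 02 31

#0 dst[0x0d+6] := {0xe8,0x0d,0x80,0x31,0x33,0xb2}
#1 dst[0x0b+4] := {0x0d,0x80,0x31,0x33}
#2 dst[0x06+2] := {0x02,0x7d}
#3 dst[0x1b+2] := {0x02,0x7d}
query mem[0x0c]=0x80, mem[0x01]=0xf7, mem[0x1b]=0x02, mem[0x10]=0x31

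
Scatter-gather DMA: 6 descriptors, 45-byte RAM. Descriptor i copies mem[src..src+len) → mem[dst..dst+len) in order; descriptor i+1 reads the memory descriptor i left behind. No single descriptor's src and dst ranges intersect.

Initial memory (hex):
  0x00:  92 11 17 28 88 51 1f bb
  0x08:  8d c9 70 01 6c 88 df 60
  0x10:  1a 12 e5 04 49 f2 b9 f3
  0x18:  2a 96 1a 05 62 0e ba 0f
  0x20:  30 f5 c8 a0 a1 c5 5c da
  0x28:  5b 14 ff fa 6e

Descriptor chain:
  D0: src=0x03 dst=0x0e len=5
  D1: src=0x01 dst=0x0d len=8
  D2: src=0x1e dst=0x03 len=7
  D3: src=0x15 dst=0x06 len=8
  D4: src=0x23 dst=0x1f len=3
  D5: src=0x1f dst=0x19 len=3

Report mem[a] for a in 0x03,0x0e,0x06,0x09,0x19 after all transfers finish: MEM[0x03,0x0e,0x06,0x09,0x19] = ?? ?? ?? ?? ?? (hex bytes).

MEM[0x03,0x0e,0x06,0x09,0x19] = ba 17 f2 2a a0

  after D0: wrote 5B at 0x0e = 2888511fbb
  after D1: wrote 8B at 0x0d = 11172888511fbb8d
  after D2: wrote 7B at 0x03 = ba0f30f5c8a0a1
  after D3: wrote 8B at 0x06 = f2b9f32a961a0562
  after D4: wrote 3B at 0x1f = a0a1c5
  after D5: wrote 3B at 0x19 = a0a1c5
query mem[0x03]=0xba, mem[0x0e]=0x17, mem[0x06]=0xf2, mem[0x09]=0x2a, mem[0x19]=0xa0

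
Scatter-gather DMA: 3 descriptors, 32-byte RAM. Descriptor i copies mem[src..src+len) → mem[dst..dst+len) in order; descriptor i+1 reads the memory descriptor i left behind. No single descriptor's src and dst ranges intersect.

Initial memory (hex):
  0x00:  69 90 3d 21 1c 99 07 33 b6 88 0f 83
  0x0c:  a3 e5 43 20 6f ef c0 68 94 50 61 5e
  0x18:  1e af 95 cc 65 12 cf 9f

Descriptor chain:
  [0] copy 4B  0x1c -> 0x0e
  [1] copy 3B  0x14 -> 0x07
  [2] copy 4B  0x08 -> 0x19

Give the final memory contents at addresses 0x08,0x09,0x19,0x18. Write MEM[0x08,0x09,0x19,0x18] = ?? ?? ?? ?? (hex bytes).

  after D0: wrote 4B at 0x0e = 6512cf9f
  after D1: wrote 3B at 0x07 = 945061
  after D2: wrote 4B at 0x19 = 50610f83
query mem[0x08]=0x50, mem[0x09]=0x61, mem[0x19]=0x50, mem[0x18]=0x1e

MEM[0x08,0x09,0x19,0x18] = 50 61 50 1e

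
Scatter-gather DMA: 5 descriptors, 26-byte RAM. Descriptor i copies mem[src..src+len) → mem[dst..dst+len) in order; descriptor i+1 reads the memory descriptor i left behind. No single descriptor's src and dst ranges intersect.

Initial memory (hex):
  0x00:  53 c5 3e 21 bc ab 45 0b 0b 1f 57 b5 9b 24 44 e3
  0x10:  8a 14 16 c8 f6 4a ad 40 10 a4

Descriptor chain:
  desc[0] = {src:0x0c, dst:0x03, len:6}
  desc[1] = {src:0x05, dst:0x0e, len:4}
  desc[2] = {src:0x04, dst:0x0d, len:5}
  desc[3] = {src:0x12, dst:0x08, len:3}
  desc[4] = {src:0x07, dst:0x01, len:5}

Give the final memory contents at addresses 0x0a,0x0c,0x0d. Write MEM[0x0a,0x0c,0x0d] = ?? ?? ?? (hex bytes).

MEM[0x0a,0x0c,0x0d] = f6 9b 24

D0: mem[0x03..0x08] <- [9b 24 44 e3 8a 14]
D1: mem[0x0e..0x11] <- [44 e3 8a 14]
D2: mem[0x0d..0x11] <- [24 44 e3 8a 14]
D3: mem[0x08..0x0a] <- [16 c8 f6]
D4: mem[0x01..0x05] <- [8a 16 c8 f6 b5]
query mem[0x0a]=0xf6, mem[0x0c]=0x9b, mem[0x0d]=0x24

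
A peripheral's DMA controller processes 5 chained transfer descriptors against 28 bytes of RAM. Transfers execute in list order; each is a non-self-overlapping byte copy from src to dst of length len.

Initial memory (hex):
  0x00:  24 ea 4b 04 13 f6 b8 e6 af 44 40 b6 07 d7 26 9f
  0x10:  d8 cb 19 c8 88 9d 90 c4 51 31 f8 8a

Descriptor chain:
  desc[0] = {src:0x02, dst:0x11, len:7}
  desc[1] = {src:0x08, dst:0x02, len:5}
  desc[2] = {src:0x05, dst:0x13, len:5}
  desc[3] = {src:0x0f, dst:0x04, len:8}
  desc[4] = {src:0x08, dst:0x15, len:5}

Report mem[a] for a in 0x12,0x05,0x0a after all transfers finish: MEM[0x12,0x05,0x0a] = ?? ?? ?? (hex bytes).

  after D0: wrote 7B at 0x11 = 4b0413f6b8e6af
  after D1: wrote 5B at 0x02 = af4440b607
  after D2: wrote 5B at 0x13 = b607e6af44
  after D3: wrote 8B at 0x04 = 9fd84b04b607e6af
  after D4: wrote 5B at 0x15 = b607e6af07
query mem[0x12]=0x04, mem[0x05]=0xd8, mem[0x0a]=0xe6

MEM[0x12,0x05,0x0a] = 04 d8 e6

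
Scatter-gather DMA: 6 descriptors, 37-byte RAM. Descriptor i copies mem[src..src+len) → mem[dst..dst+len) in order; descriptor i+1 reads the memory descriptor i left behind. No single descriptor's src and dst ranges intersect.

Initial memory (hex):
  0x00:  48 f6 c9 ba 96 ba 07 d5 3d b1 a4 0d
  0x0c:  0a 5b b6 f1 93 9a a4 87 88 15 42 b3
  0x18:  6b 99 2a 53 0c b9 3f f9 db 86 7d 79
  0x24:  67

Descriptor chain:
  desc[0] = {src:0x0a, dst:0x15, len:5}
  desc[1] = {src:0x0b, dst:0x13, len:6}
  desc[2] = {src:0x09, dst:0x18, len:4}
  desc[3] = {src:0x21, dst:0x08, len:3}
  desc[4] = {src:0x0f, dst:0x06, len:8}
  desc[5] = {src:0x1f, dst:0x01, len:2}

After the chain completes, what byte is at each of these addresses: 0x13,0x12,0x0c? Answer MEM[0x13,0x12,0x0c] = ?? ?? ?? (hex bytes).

[0] 0x0a->0x15 len=5 : a4 0d 0a 5b b6
[1] 0x0b->0x13 len=6 : 0d 0a 5b b6 f1 93
[2] 0x09->0x18 len=4 : b1 a4 0d 0a
[3] 0x21->0x08 len=3 : 86 7d 79
[4] 0x0f->0x06 len=8 : f1 93 9a a4 0d 0a 5b b6
[5] 0x1f->0x01 len=2 : f9 db
query mem[0x13]=0x0d, mem[0x12]=0xa4, mem[0x0c]=0x5b

MEM[0x13,0x12,0x0c] = 0d a4 5b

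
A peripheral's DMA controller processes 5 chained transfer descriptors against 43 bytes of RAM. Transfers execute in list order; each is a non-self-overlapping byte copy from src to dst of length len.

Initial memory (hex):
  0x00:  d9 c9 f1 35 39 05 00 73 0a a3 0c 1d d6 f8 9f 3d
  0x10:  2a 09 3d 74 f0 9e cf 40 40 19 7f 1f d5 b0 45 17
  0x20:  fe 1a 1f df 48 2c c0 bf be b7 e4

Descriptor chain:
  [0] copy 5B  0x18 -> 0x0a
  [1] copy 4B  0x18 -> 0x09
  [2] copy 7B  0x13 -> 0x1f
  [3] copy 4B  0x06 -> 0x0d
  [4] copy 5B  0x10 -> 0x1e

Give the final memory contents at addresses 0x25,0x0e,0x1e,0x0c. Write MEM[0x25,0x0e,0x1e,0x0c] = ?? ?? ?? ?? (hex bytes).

MEM[0x25,0x0e,0x1e,0x0c] = 19 73 40 1f

#0 dst[0x0a+5] := {0x40,0x19,0x7f,0x1f,0xd5}
#1 dst[0x09+4] := {0x40,0x19,0x7f,0x1f}
#2 dst[0x1f+7] := {0x74,0xf0,0x9e,0xcf,0x40,0x40,0x19}
#3 dst[0x0d+4] := {0x00,0x73,0x0a,0x40}
#4 dst[0x1e+5] := {0x40,0x09,0x3d,0x74,0xf0}
query mem[0x25]=0x19, mem[0x0e]=0x73, mem[0x1e]=0x40, mem[0x0c]=0x1f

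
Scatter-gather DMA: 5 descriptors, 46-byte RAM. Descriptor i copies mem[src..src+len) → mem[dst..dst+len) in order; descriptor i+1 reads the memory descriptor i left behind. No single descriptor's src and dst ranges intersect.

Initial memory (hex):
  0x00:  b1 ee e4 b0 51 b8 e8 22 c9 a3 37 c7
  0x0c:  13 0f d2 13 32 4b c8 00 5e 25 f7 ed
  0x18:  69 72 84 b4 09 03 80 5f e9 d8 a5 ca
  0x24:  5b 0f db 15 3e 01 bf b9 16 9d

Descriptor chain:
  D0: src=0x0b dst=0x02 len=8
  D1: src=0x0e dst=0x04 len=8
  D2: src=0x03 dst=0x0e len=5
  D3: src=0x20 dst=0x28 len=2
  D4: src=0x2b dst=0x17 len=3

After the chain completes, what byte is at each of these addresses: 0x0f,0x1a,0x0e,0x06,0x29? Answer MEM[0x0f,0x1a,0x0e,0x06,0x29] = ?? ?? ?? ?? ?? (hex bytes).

MEM[0x0f,0x1a,0x0e,0x06,0x29] = d2 84 13 32 d8

D0: mem[0x02..0x09] <- [c7 13 0f d2 13 32 4b c8]
D1: mem[0x04..0x0b] <- [d2 13 32 4b c8 00 5e 25]
D2: mem[0x0e..0x12] <- [13 d2 13 32 4b]
D3: mem[0x28..0x29] <- [e9 d8]
D4: mem[0x17..0x19] <- [b9 16 9d]
query mem[0x0f]=0xd2, mem[0x1a]=0x84, mem[0x0e]=0x13, mem[0x06]=0x32, mem[0x29]=0xd8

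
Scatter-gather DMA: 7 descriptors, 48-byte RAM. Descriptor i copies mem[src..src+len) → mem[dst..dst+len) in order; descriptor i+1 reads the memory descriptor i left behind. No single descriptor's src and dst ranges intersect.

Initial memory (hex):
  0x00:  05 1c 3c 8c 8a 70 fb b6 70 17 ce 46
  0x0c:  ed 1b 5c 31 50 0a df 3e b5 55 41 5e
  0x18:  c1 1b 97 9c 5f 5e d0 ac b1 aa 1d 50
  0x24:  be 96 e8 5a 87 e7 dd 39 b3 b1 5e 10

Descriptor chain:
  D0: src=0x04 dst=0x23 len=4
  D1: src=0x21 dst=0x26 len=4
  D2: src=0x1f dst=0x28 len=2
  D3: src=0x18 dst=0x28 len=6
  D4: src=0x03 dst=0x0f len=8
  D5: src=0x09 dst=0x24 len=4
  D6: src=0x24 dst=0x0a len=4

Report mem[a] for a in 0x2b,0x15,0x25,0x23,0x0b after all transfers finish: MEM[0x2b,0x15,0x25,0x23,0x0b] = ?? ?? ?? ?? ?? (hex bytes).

MEM[0x2b,0x15,0x25,0x23,0x0b] = 9c 17 ce 8a ce

[0] 0x04->0x23 len=4 : 8a 70 fb b6
[1] 0x21->0x26 len=4 : aa 1d 8a 70
[2] 0x1f->0x28 len=2 : ac b1
[3] 0x18->0x28 len=6 : c1 1b 97 9c 5f 5e
[4] 0x03->0x0f len=8 : 8c 8a 70 fb b6 70 17 ce
[5] 0x09->0x24 len=4 : 17 ce 46 ed
[6] 0x24->0x0a len=4 : 17 ce 46 ed
query mem[0x2b]=0x9c, mem[0x15]=0x17, mem[0x25]=0xce, mem[0x23]=0x8a, mem[0x0b]=0xce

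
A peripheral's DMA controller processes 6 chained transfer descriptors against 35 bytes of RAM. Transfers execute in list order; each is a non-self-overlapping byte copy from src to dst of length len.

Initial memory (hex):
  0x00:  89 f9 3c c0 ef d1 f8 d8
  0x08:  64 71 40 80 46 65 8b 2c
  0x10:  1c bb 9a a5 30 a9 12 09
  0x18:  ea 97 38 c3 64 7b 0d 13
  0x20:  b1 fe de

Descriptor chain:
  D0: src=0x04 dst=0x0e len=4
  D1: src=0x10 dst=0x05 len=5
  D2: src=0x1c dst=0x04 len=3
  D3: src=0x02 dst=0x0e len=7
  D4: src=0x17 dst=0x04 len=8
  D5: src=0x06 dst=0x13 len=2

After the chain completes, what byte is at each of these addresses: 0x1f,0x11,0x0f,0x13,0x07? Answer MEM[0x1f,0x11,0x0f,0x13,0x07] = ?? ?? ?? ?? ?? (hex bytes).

MEM[0x1f,0x11,0x0f,0x13,0x07] = 13 7b c0 97 38

  after D0: wrote 4B at 0x0e = efd1f8d8
  after D1: wrote 5B at 0x05 = f8d89aa530
  after D2: wrote 3B at 0x04 = 647b0d
  after D3: wrote 7B at 0x0e = 3cc0647b0d9aa5
  after D4: wrote 8B at 0x04 = 09ea9738c3647b0d
  after D5: wrote 2B at 0x13 = 9738
query mem[0x1f]=0x13, mem[0x11]=0x7b, mem[0x0f]=0xc0, mem[0x13]=0x97, mem[0x07]=0x38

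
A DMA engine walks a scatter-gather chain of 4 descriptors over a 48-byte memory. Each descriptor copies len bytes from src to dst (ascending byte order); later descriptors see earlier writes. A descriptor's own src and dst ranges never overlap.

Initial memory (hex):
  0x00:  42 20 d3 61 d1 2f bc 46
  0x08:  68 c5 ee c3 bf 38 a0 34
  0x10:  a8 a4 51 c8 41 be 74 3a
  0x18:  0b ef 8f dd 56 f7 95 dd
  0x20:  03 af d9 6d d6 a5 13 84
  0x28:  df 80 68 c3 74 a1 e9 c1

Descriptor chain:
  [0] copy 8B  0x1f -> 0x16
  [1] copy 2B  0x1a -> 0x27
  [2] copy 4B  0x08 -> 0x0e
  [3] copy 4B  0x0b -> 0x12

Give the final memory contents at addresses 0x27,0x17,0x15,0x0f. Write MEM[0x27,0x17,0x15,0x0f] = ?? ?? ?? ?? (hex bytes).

[0] 0x1f->0x16 len=8 : dd 03 af d9 6d d6 a5 13
[1] 0x1a->0x27 len=2 : 6d d6
[2] 0x08->0x0e len=4 : 68 c5 ee c3
[3] 0x0b->0x12 len=4 : c3 bf 38 68
query mem[0x27]=0x6d, mem[0x17]=0x03, mem[0x15]=0x68, mem[0x0f]=0xc5

MEM[0x27,0x17,0x15,0x0f] = 6d 03 68 c5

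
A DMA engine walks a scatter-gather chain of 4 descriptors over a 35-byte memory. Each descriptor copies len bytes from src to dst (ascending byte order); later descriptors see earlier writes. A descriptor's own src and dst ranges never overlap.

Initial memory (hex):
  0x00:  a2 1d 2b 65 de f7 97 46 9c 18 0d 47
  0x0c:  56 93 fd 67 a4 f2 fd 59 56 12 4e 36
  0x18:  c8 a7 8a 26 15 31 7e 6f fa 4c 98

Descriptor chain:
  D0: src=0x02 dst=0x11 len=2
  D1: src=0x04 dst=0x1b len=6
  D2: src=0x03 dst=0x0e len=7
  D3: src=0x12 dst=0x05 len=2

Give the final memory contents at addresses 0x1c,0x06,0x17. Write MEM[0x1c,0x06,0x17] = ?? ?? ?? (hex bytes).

#0 dst[0x11+2] := {0x2b,0x65}
#1 dst[0x1b+6] := {0xde,0xf7,0x97,0x46,0x9c,0x18}
#2 dst[0x0e+7] := {0x65,0xde,0xf7,0x97,0x46,0x9c,0x18}
#3 dst[0x05+2] := {0x46,0x9c}
query mem[0x1c]=0xf7, mem[0x06]=0x9c, mem[0x17]=0x36

MEM[0x1c,0x06,0x17] = f7 9c 36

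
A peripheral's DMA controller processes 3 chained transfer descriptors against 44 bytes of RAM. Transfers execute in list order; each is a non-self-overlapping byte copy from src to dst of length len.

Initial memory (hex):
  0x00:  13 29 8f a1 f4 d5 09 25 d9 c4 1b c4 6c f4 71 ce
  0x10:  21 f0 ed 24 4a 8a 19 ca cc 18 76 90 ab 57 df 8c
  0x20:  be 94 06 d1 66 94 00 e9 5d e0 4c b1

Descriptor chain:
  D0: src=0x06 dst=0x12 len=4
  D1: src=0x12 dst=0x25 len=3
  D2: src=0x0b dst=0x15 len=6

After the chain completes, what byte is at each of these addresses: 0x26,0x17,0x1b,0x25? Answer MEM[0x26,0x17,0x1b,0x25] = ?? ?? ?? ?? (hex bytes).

MEM[0x26,0x17,0x1b,0x25] = 25 f4 90 09

#0 dst[0x12+4] := {0x09,0x25,0xd9,0xc4}
#1 dst[0x25+3] := {0x09,0x25,0xd9}
#2 dst[0x15+6] := {0xc4,0x6c,0xf4,0x71,0xce,0x21}
query mem[0x26]=0x25, mem[0x17]=0xf4, mem[0x1b]=0x90, mem[0x25]=0x09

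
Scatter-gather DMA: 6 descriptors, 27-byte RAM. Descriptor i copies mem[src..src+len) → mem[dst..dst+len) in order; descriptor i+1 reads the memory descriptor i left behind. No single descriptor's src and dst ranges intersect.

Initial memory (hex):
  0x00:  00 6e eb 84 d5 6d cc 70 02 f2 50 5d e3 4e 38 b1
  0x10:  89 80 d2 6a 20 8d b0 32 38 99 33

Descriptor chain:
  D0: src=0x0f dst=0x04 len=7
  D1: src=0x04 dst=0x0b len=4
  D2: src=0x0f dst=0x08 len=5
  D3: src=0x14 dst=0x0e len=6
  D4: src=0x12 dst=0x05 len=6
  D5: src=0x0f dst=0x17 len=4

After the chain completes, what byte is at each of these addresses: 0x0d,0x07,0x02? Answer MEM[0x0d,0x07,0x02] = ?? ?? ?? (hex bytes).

[0] 0x0f->0x04 len=7 : b1 89 80 d2 6a 20 8d
[1] 0x04->0x0b len=4 : b1 89 80 d2
[2] 0x0f->0x08 len=5 : b1 89 80 d2 6a
[3] 0x14->0x0e len=6 : 20 8d b0 32 38 99
[4] 0x12->0x05 len=6 : 38 99 20 8d b0 32
[5] 0x0f->0x17 len=4 : 8d b0 32 38
query mem[0x0d]=0x80, mem[0x07]=0x20, mem[0x02]=0xeb

MEM[0x0d,0x07,0x02] = 80 20 eb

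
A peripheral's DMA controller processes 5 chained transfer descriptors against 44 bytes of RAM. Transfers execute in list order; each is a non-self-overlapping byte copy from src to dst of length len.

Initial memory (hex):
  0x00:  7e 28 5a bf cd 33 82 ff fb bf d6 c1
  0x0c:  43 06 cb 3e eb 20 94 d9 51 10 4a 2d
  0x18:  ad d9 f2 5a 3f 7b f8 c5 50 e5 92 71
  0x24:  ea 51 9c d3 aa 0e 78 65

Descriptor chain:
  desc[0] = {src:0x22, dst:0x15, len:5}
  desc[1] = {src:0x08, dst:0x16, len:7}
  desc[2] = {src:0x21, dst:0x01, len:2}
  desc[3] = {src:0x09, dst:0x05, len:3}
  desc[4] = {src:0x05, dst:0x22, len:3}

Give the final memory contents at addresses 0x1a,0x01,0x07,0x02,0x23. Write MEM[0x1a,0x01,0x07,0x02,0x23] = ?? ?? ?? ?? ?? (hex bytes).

MEM[0x1a,0x01,0x07,0x02,0x23] = 43 e5 c1 92 d6

D0: mem[0x15..0x19] <- [92 71 ea 51 9c]
D1: mem[0x16..0x1c] <- [fb bf d6 c1 43 06 cb]
D2: mem[0x01..0x02] <- [e5 92]
D3: mem[0x05..0x07] <- [bf d6 c1]
D4: mem[0x22..0x24] <- [bf d6 c1]
query mem[0x1a]=0x43, mem[0x01]=0xe5, mem[0x07]=0xc1, mem[0x02]=0x92, mem[0x23]=0xd6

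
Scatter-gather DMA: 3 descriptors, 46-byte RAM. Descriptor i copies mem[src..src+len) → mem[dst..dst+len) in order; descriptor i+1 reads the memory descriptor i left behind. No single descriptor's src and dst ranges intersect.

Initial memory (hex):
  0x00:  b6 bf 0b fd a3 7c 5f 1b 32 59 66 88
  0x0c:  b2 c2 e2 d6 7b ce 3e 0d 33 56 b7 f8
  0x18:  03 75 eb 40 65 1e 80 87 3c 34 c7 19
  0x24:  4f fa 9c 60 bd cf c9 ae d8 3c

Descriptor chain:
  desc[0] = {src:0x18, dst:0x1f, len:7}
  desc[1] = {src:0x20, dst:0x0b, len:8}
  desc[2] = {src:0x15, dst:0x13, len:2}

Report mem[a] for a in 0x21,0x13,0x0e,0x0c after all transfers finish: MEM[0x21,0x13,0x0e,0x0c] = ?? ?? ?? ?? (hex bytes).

MEM[0x21,0x13,0x0e,0x0c] = eb 56 65 eb

[0] 0x18->0x1f len=7 : 03 75 eb 40 65 1e 80
[1] 0x20->0x0b len=8 : 75 eb 40 65 1e 80 9c 60
[2] 0x15->0x13 len=2 : 56 b7
query mem[0x21]=0xeb, mem[0x13]=0x56, mem[0x0e]=0x65, mem[0x0c]=0xeb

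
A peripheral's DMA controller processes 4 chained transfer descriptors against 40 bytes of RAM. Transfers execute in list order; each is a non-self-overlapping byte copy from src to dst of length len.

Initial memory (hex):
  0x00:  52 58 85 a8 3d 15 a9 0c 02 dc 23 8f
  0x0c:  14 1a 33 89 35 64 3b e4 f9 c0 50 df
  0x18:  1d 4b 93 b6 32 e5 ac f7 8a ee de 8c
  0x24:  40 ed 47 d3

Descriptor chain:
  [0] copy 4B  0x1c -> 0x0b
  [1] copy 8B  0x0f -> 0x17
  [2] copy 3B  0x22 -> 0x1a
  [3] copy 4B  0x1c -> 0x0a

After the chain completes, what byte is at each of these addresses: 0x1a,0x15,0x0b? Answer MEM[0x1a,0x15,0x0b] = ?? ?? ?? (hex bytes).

D0: mem[0x0b..0x0e] <- [32 e5 ac f7]
D1: mem[0x17..0x1e] <- [89 35 64 3b e4 f9 c0 50]
D2: mem[0x1a..0x1c] <- [de 8c 40]
D3: mem[0x0a..0x0d] <- [40 c0 50 f7]
query mem[0x1a]=0xde, mem[0x15]=0xc0, mem[0x0b]=0xc0

MEM[0x1a,0x15,0x0b] = de c0 c0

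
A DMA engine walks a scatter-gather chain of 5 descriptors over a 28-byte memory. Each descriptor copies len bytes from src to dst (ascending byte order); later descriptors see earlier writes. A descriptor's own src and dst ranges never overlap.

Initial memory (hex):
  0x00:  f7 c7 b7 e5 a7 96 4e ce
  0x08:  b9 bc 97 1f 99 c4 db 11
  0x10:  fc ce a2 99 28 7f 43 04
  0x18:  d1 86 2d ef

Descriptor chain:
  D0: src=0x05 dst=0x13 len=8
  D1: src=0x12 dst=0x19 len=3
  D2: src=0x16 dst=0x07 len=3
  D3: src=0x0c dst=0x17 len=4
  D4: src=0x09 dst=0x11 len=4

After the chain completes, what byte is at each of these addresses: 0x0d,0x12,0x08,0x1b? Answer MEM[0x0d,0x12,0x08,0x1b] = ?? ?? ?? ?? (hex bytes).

MEM[0x0d,0x12,0x08,0x1b] = c4 97 bc 4e

#0 dst[0x13+8] := {0x96,0x4e,0xce,0xb9,0xbc,0x97,0x1f,0x99}
#1 dst[0x19+3] := {0xa2,0x96,0x4e}
#2 dst[0x07+3] := {0xb9,0xbc,0x97}
#3 dst[0x17+4] := {0x99,0xc4,0xdb,0x11}
#4 dst[0x11+4] := {0x97,0x97,0x1f,0x99}
query mem[0x0d]=0xc4, mem[0x12]=0x97, mem[0x08]=0xbc, mem[0x1b]=0x4e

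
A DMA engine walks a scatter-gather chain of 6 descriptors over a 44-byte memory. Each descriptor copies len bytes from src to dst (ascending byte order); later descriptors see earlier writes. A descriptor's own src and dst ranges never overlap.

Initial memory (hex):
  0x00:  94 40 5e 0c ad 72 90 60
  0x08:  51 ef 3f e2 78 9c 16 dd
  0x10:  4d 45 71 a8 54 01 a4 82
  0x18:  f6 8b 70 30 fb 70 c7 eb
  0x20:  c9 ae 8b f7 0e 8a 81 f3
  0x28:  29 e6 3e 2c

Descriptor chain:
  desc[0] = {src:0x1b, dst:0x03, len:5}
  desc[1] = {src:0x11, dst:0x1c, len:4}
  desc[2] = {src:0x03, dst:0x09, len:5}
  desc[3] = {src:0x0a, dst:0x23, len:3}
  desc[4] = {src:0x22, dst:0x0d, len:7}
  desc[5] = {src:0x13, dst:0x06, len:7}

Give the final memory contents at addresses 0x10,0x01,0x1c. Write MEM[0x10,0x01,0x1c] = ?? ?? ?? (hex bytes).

#0 dst[0x03+5] := {0x30,0xfb,0x70,0xc7,0xeb}
#1 dst[0x1c+4] := {0x45,0x71,0xa8,0x54}
#2 dst[0x09+5] := {0x30,0xfb,0x70,0xc7,0xeb}
#3 dst[0x23+3] := {0xfb,0x70,0xc7}
#4 dst[0x0d+7] := {0x8b,0xfb,0x70,0xc7,0x81,0xf3,0x29}
#5 dst[0x06+7] := {0x29,0x54,0x01,0xa4,0x82,0xf6,0x8b}
query mem[0x10]=0xc7, mem[0x01]=0x40, mem[0x1c]=0x45

MEM[0x10,0x01,0x1c] = c7 40 45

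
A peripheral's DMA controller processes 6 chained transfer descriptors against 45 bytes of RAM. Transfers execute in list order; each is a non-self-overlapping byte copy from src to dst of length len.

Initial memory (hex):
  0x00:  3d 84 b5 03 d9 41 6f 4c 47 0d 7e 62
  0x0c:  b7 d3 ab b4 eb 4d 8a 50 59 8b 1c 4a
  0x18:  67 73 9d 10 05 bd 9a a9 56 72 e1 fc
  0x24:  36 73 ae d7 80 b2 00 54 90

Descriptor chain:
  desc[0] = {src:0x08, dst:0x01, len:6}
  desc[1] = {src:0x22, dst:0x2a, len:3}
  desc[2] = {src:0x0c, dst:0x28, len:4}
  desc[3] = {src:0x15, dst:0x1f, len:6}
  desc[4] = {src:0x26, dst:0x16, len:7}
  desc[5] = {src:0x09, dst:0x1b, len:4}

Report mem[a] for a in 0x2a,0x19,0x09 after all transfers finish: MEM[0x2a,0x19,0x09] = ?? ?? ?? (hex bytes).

D0: mem[0x01..0x06] <- [47 0d 7e 62 b7 d3]
D1: mem[0x2a..0x2c] <- [e1 fc 36]
D2: mem[0x28..0x2b] <- [b7 d3 ab b4]
D3: mem[0x1f..0x24] <- [8b 1c 4a 67 73 9d]
D4: mem[0x16..0x1c] <- [ae d7 b7 d3 ab b4 36]
D5: mem[0x1b..0x1e] <- [0d 7e 62 b7]
query mem[0x2a]=0xab, mem[0x19]=0xd3, mem[0x09]=0x0d

MEM[0x2a,0x19,0x09] = ab d3 0d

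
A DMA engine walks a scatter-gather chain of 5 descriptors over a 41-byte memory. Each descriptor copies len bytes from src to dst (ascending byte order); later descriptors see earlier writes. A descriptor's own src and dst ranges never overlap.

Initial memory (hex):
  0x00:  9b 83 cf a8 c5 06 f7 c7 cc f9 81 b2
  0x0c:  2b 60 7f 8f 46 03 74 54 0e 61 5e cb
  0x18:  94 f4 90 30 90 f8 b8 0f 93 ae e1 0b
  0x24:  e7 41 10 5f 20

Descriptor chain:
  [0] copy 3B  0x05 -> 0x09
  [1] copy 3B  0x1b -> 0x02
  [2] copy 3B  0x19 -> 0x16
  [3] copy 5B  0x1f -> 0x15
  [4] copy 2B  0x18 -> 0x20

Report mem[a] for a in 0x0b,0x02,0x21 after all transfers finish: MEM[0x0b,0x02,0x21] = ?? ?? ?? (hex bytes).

MEM[0x0b,0x02,0x21] = c7 30 0b

  after D0: wrote 3B at 0x09 = 06f7c7
  after D1: wrote 3B at 0x02 = 3090f8
  after D2: wrote 3B at 0x16 = f49030
  after D3: wrote 5B at 0x15 = 0f93aee10b
  after D4: wrote 2B at 0x20 = e10b
query mem[0x0b]=0xc7, mem[0x02]=0x30, mem[0x21]=0x0b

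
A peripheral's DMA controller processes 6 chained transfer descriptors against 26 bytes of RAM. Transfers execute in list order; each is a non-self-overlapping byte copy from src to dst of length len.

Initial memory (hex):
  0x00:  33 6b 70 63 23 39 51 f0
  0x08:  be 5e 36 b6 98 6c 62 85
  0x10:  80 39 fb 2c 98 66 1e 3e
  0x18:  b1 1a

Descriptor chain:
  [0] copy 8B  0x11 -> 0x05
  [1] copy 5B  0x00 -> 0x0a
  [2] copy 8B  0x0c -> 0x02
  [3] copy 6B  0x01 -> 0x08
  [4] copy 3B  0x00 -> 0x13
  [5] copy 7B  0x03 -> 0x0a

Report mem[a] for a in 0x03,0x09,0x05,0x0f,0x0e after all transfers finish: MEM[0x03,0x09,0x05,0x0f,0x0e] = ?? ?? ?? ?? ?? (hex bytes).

MEM[0x03,0x09,0x05,0x0f,0x0e] = 63 70 85 6b 39

D0: mem[0x05..0x0c] <- [39 fb 2c 98 66 1e 3e b1]
D1: mem[0x0a..0x0e] <- [33 6b 70 63 23]
D2: mem[0x02..0x09] <- [70 63 23 85 80 39 fb 2c]
D3: mem[0x08..0x0d] <- [6b 70 63 23 85 80]
D4: mem[0x13..0x15] <- [33 6b 70]
D5: mem[0x0a..0x10] <- [63 23 85 80 39 6b 70]
query mem[0x03]=0x63, mem[0x09]=0x70, mem[0x05]=0x85, mem[0x0f]=0x6b, mem[0x0e]=0x39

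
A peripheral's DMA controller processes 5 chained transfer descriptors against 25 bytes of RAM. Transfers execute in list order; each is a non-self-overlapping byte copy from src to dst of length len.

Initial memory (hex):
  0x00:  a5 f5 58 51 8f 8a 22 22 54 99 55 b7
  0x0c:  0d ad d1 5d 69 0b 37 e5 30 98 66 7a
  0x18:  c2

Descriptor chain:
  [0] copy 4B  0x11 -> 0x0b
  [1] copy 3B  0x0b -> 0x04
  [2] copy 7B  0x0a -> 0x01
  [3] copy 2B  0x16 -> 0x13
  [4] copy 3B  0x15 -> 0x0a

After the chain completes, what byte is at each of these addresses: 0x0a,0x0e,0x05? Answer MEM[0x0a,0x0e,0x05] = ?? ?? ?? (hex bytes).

  after D0: wrote 4B at 0x0b = 0b37e530
  after D1: wrote 3B at 0x04 = 0b37e5
  after D2: wrote 7B at 0x01 = 550b37e5305d69
  after D3: wrote 2B at 0x13 = 667a
  after D4: wrote 3B at 0x0a = 98667a
query mem[0x0a]=0x98, mem[0x0e]=0x30, mem[0x05]=0x30

MEM[0x0a,0x0e,0x05] = 98 30 30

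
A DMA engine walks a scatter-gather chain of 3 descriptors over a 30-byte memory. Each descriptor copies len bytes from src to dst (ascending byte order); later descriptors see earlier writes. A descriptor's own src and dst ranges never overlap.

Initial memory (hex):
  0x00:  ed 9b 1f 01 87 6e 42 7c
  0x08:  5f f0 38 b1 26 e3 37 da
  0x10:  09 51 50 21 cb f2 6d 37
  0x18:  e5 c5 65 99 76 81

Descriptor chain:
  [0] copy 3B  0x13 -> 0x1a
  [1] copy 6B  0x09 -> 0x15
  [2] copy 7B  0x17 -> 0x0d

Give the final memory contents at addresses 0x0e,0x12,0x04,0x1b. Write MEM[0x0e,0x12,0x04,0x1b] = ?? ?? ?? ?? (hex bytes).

MEM[0x0e,0x12,0x04,0x1b] = 26 f2 87 cb

D0: mem[0x1a..0x1c] <- [21 cb f2]
D1: mem[0x15..0x1a] <- [f0 38 b1 26 e3 37]
D2: mem[0x0d..0x13] <- [b1 26 e3 37 cb f2 81]
query mem[0x0e]=0x26, mem[0x12]=0xf2, mem[0x04]=0x87, mem[0x1b]=0xcb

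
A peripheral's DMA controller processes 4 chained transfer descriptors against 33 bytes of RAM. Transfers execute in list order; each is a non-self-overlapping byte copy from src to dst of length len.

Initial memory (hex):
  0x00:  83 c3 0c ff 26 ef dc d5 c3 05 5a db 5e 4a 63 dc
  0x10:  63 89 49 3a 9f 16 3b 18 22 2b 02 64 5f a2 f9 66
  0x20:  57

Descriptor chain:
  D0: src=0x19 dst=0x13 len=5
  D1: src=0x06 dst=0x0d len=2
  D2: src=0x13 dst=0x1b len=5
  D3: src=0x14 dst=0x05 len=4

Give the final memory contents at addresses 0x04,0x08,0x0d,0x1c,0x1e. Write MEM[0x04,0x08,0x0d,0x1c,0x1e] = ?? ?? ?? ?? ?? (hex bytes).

  after D0: wrote 5B at 0x13 = 2b02645fa2
  after D1: wrote 2B at 0x0d = dcd5
  after D2: wrote 5B at 0x1b = 2b02645fa2
  after D3: wrote 4B at 0x05 = 02645fa2
query mem[0x04]=0x26, mem[0x08]=0xa2, mem[0x0d]=0xdc, mem[0x1c]=0x02, mem[0x1e]=0x5f

MEM[0x04,0x08,0x0d,0x1c,0x1e] = 26 a2 dc 02 5f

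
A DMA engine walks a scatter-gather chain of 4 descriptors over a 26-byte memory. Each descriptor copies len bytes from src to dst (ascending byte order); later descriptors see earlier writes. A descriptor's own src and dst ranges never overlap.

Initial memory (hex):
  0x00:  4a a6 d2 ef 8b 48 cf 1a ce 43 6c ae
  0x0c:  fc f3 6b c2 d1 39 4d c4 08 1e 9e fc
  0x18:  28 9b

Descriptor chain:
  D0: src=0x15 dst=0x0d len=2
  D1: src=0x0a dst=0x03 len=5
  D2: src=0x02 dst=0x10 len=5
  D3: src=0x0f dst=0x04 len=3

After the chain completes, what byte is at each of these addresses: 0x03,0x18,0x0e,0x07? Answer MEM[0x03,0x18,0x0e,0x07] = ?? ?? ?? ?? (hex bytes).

MEM[0x03,0x18,0x0e,0x07] = 6c 28 9e 9e

  after D0: wrote 2B at 0x0d = 1e9e
  after D1: wrote 5B at 0x03 = 6caefc1e9e
  after D2: wrote 5B at 0x10 = d26caefc1e
  after D3: wrote 3B at 0x04 = c2d26c
query mem[0x03]=0x6c, mem[0x18]=0x28, mem[0x0e]=0x9e, mem[0x07]=0x9e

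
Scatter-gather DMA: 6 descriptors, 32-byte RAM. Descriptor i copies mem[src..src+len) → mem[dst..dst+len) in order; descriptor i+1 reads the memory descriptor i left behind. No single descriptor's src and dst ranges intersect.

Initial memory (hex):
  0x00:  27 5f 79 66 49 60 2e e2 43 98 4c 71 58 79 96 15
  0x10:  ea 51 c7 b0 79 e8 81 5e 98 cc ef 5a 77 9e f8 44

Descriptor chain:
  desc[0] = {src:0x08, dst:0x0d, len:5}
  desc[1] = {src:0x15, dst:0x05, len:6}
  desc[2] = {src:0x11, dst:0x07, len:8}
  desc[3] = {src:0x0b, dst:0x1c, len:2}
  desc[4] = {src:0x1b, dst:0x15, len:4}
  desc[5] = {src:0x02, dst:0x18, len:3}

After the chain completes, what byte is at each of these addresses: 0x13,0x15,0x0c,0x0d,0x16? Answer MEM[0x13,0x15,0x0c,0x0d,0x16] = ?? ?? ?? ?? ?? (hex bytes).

MEM[0x13,0x15,0x0c,0x0d,0x16] = b0 5a 81 5e e8

D0: mem[0x0d..0x11] <- [43 98 4c 71 58]
D1: mem[0x05..0x0a] <- [e8 81 5e 98 cc ef]
D2: mem[0x07..0x0e] <- [58 c7 b0 79 e8 81 5e 98]
D3: mem[0x1c..0x1d] <- [e8 81]
D4: mem[0x15..0x18] <- [5a e8 81 f8]
D5: mem[0x18..0x1a] <- [79 66 49]
query mem[0x13]=0xb0, mem[0x15]=0x5a, mem[0x0c]=0x81, mem[0x0d]=0x5e, mem[0x16]=0xe8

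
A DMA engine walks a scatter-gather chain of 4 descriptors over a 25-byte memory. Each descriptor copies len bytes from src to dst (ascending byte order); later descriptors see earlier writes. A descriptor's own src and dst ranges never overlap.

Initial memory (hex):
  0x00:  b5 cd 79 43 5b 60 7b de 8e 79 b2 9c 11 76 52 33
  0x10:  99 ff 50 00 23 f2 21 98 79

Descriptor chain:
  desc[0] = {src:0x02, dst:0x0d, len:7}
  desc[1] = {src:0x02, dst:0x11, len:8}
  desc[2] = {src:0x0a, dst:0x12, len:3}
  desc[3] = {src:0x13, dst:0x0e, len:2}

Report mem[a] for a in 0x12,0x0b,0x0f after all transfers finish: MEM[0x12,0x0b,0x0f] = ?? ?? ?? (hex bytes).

MEM[0x12,0x0b,0x0f] = b2 9c 11

  after D0: wrote 7B at 0x0d = 79435b607bde8e
  after D1: wrote 8B at 0x11 = 79435b607bde8e79
  after D2: wrote 3B at 0x12 = b29c11
  after D3: wrote 2B at 0x0e = 9c11
query mem[0x12]=0xb2, mem[0x0b]=0x9c, mem[0x0f]=0x11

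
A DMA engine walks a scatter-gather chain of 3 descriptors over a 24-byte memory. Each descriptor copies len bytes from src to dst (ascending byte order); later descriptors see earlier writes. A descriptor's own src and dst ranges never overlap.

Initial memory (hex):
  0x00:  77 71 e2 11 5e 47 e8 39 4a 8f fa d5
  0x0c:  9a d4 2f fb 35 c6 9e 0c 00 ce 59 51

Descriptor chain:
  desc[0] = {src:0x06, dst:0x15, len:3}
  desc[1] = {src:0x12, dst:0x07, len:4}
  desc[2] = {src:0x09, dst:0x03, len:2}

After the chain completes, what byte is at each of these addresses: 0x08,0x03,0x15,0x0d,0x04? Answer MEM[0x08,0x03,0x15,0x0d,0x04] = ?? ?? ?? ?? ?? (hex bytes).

MEM[0x08,0x03,0x15,0x0d,0x04] = 0c 00 e8 d4 e8

  after D0: wrote 3B at 0x15 = e8394a
  after D1: wrote 4B at 0x07 = 9e0c00e8
  after D2: wrote 2B at 0x03 = 00e8
query mem[0x08]=0x0c, mem[0x03]=0x00, mem[0x15]=0xe8, mem[0x0d]=0xd4, mem[0x04]=0xe8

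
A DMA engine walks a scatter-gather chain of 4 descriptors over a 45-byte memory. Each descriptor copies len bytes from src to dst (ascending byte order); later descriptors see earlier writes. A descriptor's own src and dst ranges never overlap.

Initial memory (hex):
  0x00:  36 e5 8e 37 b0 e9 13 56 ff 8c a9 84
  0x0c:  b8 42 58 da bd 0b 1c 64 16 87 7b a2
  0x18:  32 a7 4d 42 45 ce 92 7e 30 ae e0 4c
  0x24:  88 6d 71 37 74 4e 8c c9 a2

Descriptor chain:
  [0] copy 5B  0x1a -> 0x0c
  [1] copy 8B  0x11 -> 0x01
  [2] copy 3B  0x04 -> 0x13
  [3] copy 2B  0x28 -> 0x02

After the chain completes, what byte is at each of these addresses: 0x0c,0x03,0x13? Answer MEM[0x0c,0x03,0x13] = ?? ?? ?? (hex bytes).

#0 dst[0x0c+5] := {0x4d,0x42,0x45,0xce,0x92}
#1 dst[0x01+8] := {0x0b,0x1c,0x64,0x16,0x87,0x7b,0xa2,0x32}
#2 dst[0x13+3] := {0x16,0x87,0x7b}
#3 dst[0x02+2] := {0x74,0x4e}
query mem[0x0c]=0x4d, mem[0x03]=0x4e, mem[0x13]=0x16

MEM[0x0c,0x03,0x13] = 4d 4e 16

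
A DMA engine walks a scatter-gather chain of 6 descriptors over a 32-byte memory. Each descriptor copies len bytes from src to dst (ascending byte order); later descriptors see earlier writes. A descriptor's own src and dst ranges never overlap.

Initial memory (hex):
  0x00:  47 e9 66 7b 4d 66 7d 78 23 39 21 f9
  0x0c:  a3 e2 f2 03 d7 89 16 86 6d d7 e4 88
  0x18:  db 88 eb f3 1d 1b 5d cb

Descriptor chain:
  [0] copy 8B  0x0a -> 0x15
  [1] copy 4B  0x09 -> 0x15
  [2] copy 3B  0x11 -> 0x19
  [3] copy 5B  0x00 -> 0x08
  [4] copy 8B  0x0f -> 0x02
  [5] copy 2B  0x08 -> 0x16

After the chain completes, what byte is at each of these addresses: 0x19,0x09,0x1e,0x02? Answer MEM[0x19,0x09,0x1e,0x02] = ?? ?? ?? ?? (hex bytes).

#0 dst[0x15+8] := {0x21,0xf9,0xa3,0xe2,0xf2,0x03,0xd7,0x89}
#1 dst[0x15+4] := {0x39,0x21,0xf9,0xa3}
#2 dst[0x19+3] := {0x89,0x16,0x86}
#3 dst[0x08+5] := {0x47,0xe9,0x66,0x7b,0x4d}
#4 dst[0x02+8] := {0x03,0xd7,0x89,0x16,0x86,0x6d,0x39,0x21}
#5 dst[0x16+2] := {0x39,0x21}
query mem[0x19]=0x89, mem[0x09]=0x21, mem[0x1e]=0x5d, mem[0x02]=0x03

MEM[0x19,0x09,0x1e,0x02] = 89 21 5d 03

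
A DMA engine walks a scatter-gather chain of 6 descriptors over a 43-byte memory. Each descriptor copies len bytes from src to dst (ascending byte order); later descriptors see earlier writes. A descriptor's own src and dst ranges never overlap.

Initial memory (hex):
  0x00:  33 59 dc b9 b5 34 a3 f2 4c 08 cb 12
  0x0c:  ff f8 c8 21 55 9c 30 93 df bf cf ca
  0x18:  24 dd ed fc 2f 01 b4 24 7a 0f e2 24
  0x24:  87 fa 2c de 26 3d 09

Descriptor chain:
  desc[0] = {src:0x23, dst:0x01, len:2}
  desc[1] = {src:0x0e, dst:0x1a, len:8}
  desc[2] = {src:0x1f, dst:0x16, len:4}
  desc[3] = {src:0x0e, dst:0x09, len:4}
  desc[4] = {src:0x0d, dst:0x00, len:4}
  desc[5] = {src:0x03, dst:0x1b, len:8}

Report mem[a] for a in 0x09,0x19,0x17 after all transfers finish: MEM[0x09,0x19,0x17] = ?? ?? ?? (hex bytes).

MEM[0x09,0x19,0x17] = c8 e2 df

[0] 0x23->0x01 len=2 : 24 87
[1] 0x0e->0x1a len=8 : c8 21 55 9c 30 93 df bf
[2] 0x1f->0x16 len=4 : 93 df bf e2
[3] 0x0e->0x09 len=4 : c8 21 55 9c
[4] 0x0d->0x00 len=4 : f8 c8 21 55
[5] 0x03->0x1b len=8 : 55 b5 34 a3 f2 4c c8 21
query mem[0x09]=0xc8, mem[0x19]=0xe2, mem[0x17]=0xdf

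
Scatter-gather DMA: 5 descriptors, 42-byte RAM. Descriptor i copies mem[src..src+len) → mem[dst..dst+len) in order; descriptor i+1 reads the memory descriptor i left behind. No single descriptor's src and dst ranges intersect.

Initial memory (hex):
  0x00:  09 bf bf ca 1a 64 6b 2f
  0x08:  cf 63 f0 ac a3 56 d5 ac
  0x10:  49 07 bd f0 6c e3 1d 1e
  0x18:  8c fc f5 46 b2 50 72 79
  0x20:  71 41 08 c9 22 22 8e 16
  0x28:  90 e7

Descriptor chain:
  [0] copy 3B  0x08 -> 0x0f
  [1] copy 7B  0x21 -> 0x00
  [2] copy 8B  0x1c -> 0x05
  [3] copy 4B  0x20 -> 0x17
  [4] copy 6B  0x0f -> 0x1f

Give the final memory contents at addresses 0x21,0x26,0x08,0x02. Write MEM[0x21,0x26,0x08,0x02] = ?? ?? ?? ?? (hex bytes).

MEM[0x21,0x26,0x08,0x02] = f0 8e 79 c9

#0 dst[0x0f+3] := {0xcf,0x63,0xf0}
#1 dst[0x00+7] := {0x41,0x08,0xc9,0x22,0x22,0x8e,0x16}
#2 dst[0x05+8] := {0xb2,0x50,0x72,0x79,0x71,0x41,0x08,0xc9}
#3 dst[0x17+4] := {0x71,0x41,0x08,0xc9}
#4 dst[0x1f+6] := {0xcf,0x63,0xf0,0xbd,0xf0,0x6c}
query mem[0x21]=0xf0, mem[0x26]=0x8e, mem[0x08]=0x79, mem[0x02]=0xc9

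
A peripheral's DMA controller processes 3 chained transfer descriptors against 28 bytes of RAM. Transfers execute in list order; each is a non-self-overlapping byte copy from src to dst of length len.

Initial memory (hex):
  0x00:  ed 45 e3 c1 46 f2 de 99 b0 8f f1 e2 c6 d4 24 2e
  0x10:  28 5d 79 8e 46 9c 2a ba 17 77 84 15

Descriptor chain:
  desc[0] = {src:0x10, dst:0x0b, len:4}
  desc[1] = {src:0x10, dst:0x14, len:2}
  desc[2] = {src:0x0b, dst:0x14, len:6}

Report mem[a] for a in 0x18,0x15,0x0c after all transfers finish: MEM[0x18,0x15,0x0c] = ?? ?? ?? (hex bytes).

MEM[0x18,0x15,0x0c] = 2e 5d 5d

  after D0: wrote 4B at 0x0b = 285d798e
  after D1: wrote 2B at 0x14 = 285d
  after D2: wrote 6B at 0x14 = 285d798e2e28
query mem[0x18]=0x2e, mem[0x15]=0x5d, mem[0x0c]=0x5d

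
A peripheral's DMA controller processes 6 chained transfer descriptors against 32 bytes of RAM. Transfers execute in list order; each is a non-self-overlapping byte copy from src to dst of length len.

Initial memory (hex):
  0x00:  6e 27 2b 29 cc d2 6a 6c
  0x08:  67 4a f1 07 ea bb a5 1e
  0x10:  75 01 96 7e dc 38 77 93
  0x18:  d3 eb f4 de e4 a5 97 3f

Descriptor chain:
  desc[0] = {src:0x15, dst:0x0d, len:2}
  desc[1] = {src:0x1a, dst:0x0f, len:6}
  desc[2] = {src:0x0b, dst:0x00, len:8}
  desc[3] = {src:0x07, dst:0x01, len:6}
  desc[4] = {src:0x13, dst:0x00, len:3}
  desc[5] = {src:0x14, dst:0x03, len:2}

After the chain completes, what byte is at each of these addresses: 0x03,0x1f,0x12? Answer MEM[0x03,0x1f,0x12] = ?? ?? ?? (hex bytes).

MEM[0x03,0x1f,0x12] = 3f 3f a5

  after D0: wrote 2B at 0x0d = 3877
  after D1: wrote 6B at 0x0f = f4dee4a5973f
  after D2: wrote 8B at 0x00 = 07ea3877f4dee4a5
  after D3: wrote 6B at 0x01 = a5674af107ea
  after D4: wrote 3B at 0x00 = 973f38
  after D5: wrote 2B at 0x03 = 3f38
query mem[0x03]=0x3f, mem[0x1f]=0x3f, mem[0x12]=0xa5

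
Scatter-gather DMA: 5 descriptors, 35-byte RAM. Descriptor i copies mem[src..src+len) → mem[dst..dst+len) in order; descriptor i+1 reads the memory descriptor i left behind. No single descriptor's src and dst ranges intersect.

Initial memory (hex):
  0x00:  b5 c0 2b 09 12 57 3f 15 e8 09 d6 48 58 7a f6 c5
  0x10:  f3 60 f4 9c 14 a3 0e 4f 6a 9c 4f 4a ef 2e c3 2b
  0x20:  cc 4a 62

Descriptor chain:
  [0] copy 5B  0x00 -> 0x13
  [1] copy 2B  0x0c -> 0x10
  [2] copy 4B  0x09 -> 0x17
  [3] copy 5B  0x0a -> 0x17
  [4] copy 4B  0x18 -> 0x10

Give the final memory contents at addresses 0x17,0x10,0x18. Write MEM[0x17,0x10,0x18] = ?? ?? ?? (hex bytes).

  after D0: wrote 5B at 0x13 = b5c02b0912
  after D1: wrote 2B at 0x10 = 587a
  after D2: wrote 4B at 0x17 = 09d64858
  after D3: wrote 5B at 0x17 = d648587af6
  after D4: wrote 4B at 0x10 = 48587af6
query mem[0x17]=0xd6, mem[0x10]=0x48, mem[0x18]=0x48

MEM[0x17,0x10,0x18] = d6 48 48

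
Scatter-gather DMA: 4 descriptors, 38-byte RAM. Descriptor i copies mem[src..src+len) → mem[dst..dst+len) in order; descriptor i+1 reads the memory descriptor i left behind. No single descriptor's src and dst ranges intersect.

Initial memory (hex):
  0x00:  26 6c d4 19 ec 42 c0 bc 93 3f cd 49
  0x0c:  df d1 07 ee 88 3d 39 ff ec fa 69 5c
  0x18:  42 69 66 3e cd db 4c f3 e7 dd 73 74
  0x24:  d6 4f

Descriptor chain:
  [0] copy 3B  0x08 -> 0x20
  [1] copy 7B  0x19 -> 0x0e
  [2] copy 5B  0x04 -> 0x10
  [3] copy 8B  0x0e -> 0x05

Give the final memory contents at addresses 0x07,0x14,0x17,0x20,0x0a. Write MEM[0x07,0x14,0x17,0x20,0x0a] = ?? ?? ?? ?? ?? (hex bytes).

MEM[0x07,0x14,0x17,0x20,0x0a] = ec 93 5c 93 bc

[0] 0x08->0x20 len=3 : 93 3f cd
[1] 0x19->0x0e len=7 : 69 66 3e cd db 4c f3
[2] 0x04->0x10 len=5 : ec 42 c0 bc 93
[3] 0x0e->0x05 len=8 : 69 66 ec 42 c0 bc 93 fa
query mem[0x07]=0xec, mem[0x14]=0x93, mem[0x17]=0x5c, mem[0x20]=0x93, mem[0x0a]=0xbc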